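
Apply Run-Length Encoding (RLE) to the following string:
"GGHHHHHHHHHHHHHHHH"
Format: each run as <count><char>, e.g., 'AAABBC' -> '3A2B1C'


Scanning runs left to right:
  i=0: run of 'G' x 2 -> '2G'
  i=2: run of 'H' x 16 -> '16H'

RLE = 2G16H


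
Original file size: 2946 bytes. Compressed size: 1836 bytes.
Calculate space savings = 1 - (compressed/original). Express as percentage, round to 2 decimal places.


ratio = compressed/original = 1836/2946 = 0.623218
savings = 1 - ratio = 1 - 0.623218 = 0.376782
as a percentage: 0.376782 * 100 = 37.68%

Space savings = 1 - 1836/2946 = 37.68%


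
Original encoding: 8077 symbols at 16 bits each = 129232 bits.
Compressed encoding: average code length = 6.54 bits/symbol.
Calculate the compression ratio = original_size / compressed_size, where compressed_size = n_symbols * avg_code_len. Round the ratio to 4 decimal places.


original_size = n_symbols * orig_bits = 8077 * 16 = 129232 bits
compressed_size = n_symbols * avg_code_len = 8077 * 6.54 = 52823.58 bits
ratio = original_size / compressed_size = 129232 / 52823.58 = 2.4465

Compression ratio = 2.4465


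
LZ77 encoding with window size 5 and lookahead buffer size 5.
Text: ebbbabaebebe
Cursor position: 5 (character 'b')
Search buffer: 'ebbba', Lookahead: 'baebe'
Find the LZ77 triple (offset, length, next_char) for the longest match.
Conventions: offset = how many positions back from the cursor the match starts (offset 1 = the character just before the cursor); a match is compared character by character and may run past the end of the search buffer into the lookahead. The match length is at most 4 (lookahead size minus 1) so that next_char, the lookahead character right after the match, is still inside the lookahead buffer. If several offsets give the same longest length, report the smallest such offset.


Try each offset into the search buffer:
  offset=1 (pos 4, char 'a'): match length 0
  offset=2 (pos 3, char 'b'): match length 2
  offset=3 (pos 2, char 'b'): match length 1
  offset=4 (pos 1, char 'b'): match length 1
  offset=5 (pos 0, char 'e'): match length 0
Longest match has length 2 at offset 2.
next_char = character at position 5 + 2 = 7 -> 'e'

Best match: offset=2, length=2 (matching 'ba' starting at position 3)
LZ77 triple: (2, 2, 'e')


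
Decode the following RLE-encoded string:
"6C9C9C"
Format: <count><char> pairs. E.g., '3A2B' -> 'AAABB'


Expanding each <count><char> pair:
  6C -> 'CCCCCC'
  9C -> 'CCCCCCCCC'
  9C -> 'CCCCCCCCC'

Decoded = CCCCCCCCCCCCCCCCCCCCCCCC


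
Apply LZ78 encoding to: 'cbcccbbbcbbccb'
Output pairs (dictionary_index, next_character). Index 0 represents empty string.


LZ78 encoding steps:
Dictionary: {0: ''}
Step 1: w='' (idx 0), next='c' -> output (0, 'c'), add 'c' as idx 1
Step 2: w='' (idx 0), next='b' -> output (0, 'b'), add 'b' as idx 2
Step 3: w='c' (idx 1), next='c' -> output (1, 'c'), add 'cc' as idx 3
Step 4: w='c' (idx 1), next='b' -> output (1, 'b'), add 'cb' as idx 4
Step 5: w='b' (idx 2), next='b' -> output (2, 'b'), add 'bb' as idx 5
Step 6: w='cb' (idx 4), next='b' -> output (4, 'b'), add 'cbb' as idx 6
Step 7: w='cc' (idx 3), next='b' -> output (3, 'b'), add 'ccb' as idx 7


Encoded: [(0, 'c'), (0, 'b'), (1, 'c'), (1, 'b'), (2, 'b'), (4, 'b'), (3, 'b')]


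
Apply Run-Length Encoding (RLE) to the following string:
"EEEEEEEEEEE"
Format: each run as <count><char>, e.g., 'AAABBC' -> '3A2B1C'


Scanning runs left to right:
  i=0: run of 'E' x 11 -> '11E'

RLE = 11E


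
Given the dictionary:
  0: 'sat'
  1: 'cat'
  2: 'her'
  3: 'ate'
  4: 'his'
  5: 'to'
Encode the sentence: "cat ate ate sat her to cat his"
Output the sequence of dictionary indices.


Look up each word in the dictionary:
  'cat' -> 1
  'ate' -> 3
  'ate' -> 3
  'sat' -> 0
  'her' -> 2
  'to' -> 5
  'cat' -> 1
  'his' -> 4

Encoded: [1, 3, 3, 0, 2, 5, 1, 4]


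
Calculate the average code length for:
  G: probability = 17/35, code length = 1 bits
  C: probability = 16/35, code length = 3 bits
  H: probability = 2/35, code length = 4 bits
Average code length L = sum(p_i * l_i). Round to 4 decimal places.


Weighted contributions p_i * l_i:
  G: (17/35) * 1 = 17/35
  C: (16/35) * 3 = 48/35
  H: (2/35) * 4 = 8/35
Sum = (17 + 48 + 8)/35 = 73/35

L = 73/35 = 2.0857 bits/symbol


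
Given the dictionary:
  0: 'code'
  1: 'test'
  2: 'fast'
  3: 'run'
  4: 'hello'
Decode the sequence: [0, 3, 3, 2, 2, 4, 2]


Look up each index in the dictionary:
  0 -> 'code'
  3 -> 'run'
  3 -> 'run'
  2 -> 'fast'
  2 -> 'fast'
  4 -> 'hello'
  2 -> 'fast'

Decoded: "code run run fast fast hello fast"


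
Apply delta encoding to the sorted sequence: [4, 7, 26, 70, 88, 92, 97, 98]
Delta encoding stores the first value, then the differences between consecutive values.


First value: 4
Deltas:
  7 - 4 = 3
  26 - 7 = 19
  70 - 26 = 44
  88 - 70 = 18
  92 - 88 = 4
  97 - 92 = 5
  98 - 97 = 1


Delta encoded: [4, 3, 19, 44, 18, 4, 5, 1]


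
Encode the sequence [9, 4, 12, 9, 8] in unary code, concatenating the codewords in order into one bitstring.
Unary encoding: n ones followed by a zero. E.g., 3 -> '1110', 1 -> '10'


Encode each number as n ones followed by a terminating 0:
  9 -> 1111111110 (10 bits)
  4 -> 11110 (5 bits)
  12 -> 1111111111110 (13 bits)
  9 -> 1111111110 (10 bits)
  8 -> 111111110 (9 bits)
Total length = 10 + 5 + 13 + 10 + 9 = 47 bits.

Unary([9, 4, 12, 9, 8]) = 11111111101111011111111111101111111110111111110 (47 bits)


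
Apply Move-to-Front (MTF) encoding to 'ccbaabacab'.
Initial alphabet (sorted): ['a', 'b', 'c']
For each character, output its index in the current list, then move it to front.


MTF encoding:
'c': index 2 in ['a', 'b', 'c'] -> ['c', 'a', 'b']
'c': index 0 in ['c', 'a', 'b'] -> ['c', 'a', 'b']
'b': index 2 in ['c', 'a', 'b'] -> ['b', 'c', 'a']
'a': index 2 in ['b', 'c', 'a'] -> ['a', 'b', 'c']
'a': index 0 in ['a', 'b', 'c'] -> ['a', 'b', 'c']
'b': index 1 in ['a', 'b', 'c'] -> ['b', 'a', 'c']
'a': index 1 in ['b', 'a', 'c'] -> ['a', 'b', 'c']
'c': index 2 in ['a', 'b', 'c'] -> ['c', 'a', 'b']
'a': index 1 in ['c', 'a', 'b'] -> ['a', 'c', 'b']
'b': index 2 in ['a', 'c', 'b'] -> ['b', 'a', 'c']


Output: [2, 0, 2, 2, 0, 1, 1, 2, 1, 2]


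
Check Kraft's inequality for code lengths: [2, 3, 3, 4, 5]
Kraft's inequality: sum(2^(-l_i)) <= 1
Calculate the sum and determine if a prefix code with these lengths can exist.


Sum = 2^(-2) + 2^(-3) + 2^(-3) + 2^(-4) + 2^(-5)
    = 0.25 + 0.125 + 0.125 + 0.0625 + 0.03125
    = 19/32 = 0.59375
Since 0.59375 <= 1, Kraft's inequality IS satisfied.
A prefix code with these lengths CAN exist.

Kraft sum = 0.59375. Satisfied.


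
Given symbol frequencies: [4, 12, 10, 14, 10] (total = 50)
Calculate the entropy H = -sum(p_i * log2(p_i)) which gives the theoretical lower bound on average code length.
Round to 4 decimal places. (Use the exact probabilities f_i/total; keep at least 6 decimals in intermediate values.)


Per-symbol terms -p_i * log2(p_i) with p_i = f_i/50:
  p = 4/50 = 0.080000: log2(p) = -3.643856, -p*log2(p) = 0.291508
  p = 12/50 = 0.240000: log2(p) = -2.058894, -p*log2(p) = 0.494134
  p = 10/50 = 0.200000: log2(p) = -2.321928, -p*log2(p) = 0.464386
  p = 14/50 = 0.280000: log2(p) = -1.836501, -p*log2(p) = 0.514220
  p = 10/50 = 0.200000: log2(p) = -2.321928, -p*log2(p) = 0.464386
H = 0.291508 + 0.494134 + 0.464386 + 0.514220 + 0.464386 = 2.228634

H = 2.2286 bits/symbol


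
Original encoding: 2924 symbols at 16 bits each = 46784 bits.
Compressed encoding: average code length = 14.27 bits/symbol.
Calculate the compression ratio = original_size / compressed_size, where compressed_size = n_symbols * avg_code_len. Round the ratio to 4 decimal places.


original_size = n_symbols * orig_bits = 2924 * 16 = 46784 bits
compressed_size = n_symbols * avg_code_len = 2924 * 14.27 = 41725.48 bits
ratio = original_size / compressed_size = 46784 / 41725.48 = 1.1212

Compression ratio = 1.1212


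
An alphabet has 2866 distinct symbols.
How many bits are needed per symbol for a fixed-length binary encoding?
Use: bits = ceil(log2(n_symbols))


log2(2866) = 11.4848
Bracket: 2^11 = 2048 < 2866 <= 2^12 = 4096
So ceil(log2(2866)) = 12

bits = ceil(log2(2866)) = ceil(11.4848) = 12 bits


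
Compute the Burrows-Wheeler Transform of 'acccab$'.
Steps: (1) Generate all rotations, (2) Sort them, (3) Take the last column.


Rotations (sorted):
  0: $acccab -> last char: b
  1: ab$accc -> last char: c
  2: acccab$ -> last char: $
  3: b$accca -> last char: a
  4: cab$acc -> last char: c
  5: ccab$ac -> last char: c
  6: cccab$a -> last char: a


BWT = bc$acca


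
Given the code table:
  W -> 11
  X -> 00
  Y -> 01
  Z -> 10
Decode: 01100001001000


Decoding:
01 -> Y
10 -> Z
00 -> X
01 -> Y
00 -> X
10 -> Z
00 -> X


Result: YZXYXZX


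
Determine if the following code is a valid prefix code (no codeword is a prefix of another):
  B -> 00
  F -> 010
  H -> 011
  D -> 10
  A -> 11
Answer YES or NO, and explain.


Checking each pair (does one codeword prefix another?):
  B='00' vs F='010': no prefix
  B='00' vs H='011': no prefix
  B='00' vs D='10': no prefix
  B='00' vs A='11': no prefix
  F='010' vs B='00': no prefix
  F='010' vs H='011': no prefix
  F='010' vs D='10': no prefix
  F='010' vs A='11': no prefix
  H='011' vs B='00': no prefix
  H='011' vs F='010': no prefix
  H='011' vs D='10': no prefix
  H='011' vs A='11': no prefix
  D='10' vs B='00': no prefix
  D='10' vs F='010': no prefix
  D='10' vs H='011': no prefix
  D='10' vs A='11': no prefix
  A='11' vs B='00': no prefix
  A='11' vs F='010': no prefix
  A='11' vs H='011': no prefix
  A='11' vs D='10': no prefix
No violation found over all pairs.

YES -- this is a valid prefix code. No codeword is a prefix of any other codeword.


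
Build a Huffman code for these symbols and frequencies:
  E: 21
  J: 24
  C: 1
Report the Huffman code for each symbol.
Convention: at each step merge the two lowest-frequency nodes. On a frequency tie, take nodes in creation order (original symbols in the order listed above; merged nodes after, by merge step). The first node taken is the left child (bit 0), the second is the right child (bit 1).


Huffman tree construction:
Step 1: Merge C(1) + E(21) = 22
Step 2: Merge (C+E)(22) + J(24) = 46
Read each symbol's code off the tree from the root (left child = 0, right child = 1).

Codes:
  E: 01 (length 2)
  J: 1 (length 1)
  C: 00 (length 2)
Average code length: 68/46 = 1.4783 bits/symbol


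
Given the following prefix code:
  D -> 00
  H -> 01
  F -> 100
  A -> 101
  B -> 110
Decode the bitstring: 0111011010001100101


Decoding step by step:
Bits 01 -> H
Bits 110 -> B
Bits 110 -> B
Bits 100 -> F
Bits 01 -> H
Bits 100 -> F
Bits 101 -> A


Decoded message: HBBFHFA


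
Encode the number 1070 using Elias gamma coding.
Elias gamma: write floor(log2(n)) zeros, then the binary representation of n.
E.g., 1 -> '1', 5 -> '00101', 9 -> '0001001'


num_bits = floor(log2(1070)) + 1 = 11
leading_zeros = num_bits - 1 = 10
binary(1070) = 10000101110

Elias gamma(1070) = '0000000000' + '10000101110' = 000000000010000101110 (21 bits)


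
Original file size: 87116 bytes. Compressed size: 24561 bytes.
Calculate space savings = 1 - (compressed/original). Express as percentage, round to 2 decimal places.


ratio = compressed/original = 24561/87116 = 0.281934
savings = 1 - ratio = 1 - 0.281934 = 0.718066
as a percentage: 0.718066 * 100 = 71.81%

Space savings = 1 - 24561/87116 = 71.81%


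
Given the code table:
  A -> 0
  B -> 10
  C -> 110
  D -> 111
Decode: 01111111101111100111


Decoding:
0 -> A
111 -> D
111 -> D
110 -> C
111 -> D
110 -> C
0 -> A
111 -> D


Result: ADDCDCAD


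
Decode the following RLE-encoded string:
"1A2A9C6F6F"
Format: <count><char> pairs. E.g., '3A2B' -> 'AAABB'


Expanding each <count><char> pair:
  1A -> 'A'
  2A -> 'AA'
  9C -> 'CCCCCCCCC'
  6F -> 'FFFFFF'
  6F -> 'FFFFFF'

Decoded = AAACCCCCCCCCFFFFFFFFFFFF


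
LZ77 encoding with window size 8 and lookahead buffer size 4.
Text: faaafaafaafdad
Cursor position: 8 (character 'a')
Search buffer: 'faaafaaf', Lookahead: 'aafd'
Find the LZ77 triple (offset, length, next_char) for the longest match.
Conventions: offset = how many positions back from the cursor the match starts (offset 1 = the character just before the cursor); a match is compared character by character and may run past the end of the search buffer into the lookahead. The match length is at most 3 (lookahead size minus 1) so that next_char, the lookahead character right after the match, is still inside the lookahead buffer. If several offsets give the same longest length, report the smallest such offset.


Try each offset into the search buffer:
  offset=1 (pos 7, char 'f'): match length 0
  offset=2 (pos 6, char 'a'): match length 1
  offset=3 (pos 5, char 'a'): match length 3
  offset=4 (pos 4, char 'f'): match length 0
  offset=5 (pos 3, char 'a'): match length 1
  offset=6 (pos 2, char 'a'): match length 3
  offset=7 (pos 1, char 'a'): match length 2
  offset=8 (pos 0, char 'f'): match length 0
Longest match has length 3, found at offsets 3, 6; take the smallest, offset 3.
next_char = character at position 8 + 3 = 11 -> 'd'

Best match: offset=3, length=3 (matching 'aaf' starting at position 5)
LZ77 triple: (3, 3, 'd')


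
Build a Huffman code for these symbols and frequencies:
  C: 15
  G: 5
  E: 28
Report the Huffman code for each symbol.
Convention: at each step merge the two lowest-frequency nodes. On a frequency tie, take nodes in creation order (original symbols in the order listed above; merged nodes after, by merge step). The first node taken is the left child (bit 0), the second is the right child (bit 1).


Huffman tree construction:
Step 1: Merge G(5) + C(15) = 20
Step 2: Merge (G+C)(20) + E(28) = 48
Read each symbol's code off the tree from the root (left child = 0, right child = 1).

Codes:
  C: 01 (length 2)
  G: 00 (length 2)
  E: 1 (length 1)
Average code length: 68/48 = 1.4167 bits/symbol


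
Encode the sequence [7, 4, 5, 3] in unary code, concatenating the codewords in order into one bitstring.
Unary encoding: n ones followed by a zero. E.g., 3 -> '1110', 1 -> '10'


Encode each number as n ones followed by a terminating 0:
  7 -> 11111110 (8 bits)
  4 -> 11110 (5 bits)
  5 -> 111110 (6 bits)
  3 -> 1110 (4 bits)
Total length = 8 + 5 + 6 + 4 = 23 bits.

Unary([7, 4, 5, 3]) = 11111110111101111101110 (23 bits)


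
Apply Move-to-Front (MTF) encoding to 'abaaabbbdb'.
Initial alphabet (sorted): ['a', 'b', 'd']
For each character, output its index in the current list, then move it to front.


MTF encoding:
'a': index 0 in ['a', 'b', 'd'] -> ['a', 'b', 'd']
'b': index 1 in ['a', 'b', 'd'] -> ['b', 'a', 'd']
'a': index 1 in ['b', 'a', 'd'] -> ['a', 'b', 'd']
'a': index 0 in ['a', 'b', 'd'] -> ['a', 'b', 'd']
'a': index 0 in ['a', 'b', 'd'] -> ['a', 'b', 'd']
'b': index 1 in ['a', 'b', 'd'] -> ['b', 'a', 'd']
'b': index 0 in ['b', 'a', 'd'] -> ['b', 'a', 'd']
'b': index 0 in ['b', 'a', 'd'] -> ['b', 'a', 'd']
'd': index 2 in ['b', 'a', 'd'] -> ['d', 'b', 'a']
'b': index 1 in ['d', 'b', 'a'] -> ['b', 'd', 'a']


Output: [0, 1, 1, 0, 0, 1, 0, 0, 2, 1]


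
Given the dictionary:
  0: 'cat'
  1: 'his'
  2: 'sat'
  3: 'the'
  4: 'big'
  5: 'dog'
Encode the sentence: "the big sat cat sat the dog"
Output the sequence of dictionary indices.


Look up each word in the dictionary:
  'the' -> 3
  'big' -> 4
  'sat' -> 2
  'cat' -> 0
  'sat' -> 2
  'the' -> 3
  'dog' -> 5

Encoded: [3, 4, 2, 0, 2, 3, 5]


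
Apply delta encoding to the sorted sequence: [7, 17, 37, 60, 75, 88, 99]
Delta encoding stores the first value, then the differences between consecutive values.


First value: 7
Deltas:
  17 - 7 = 10
  37 - 17 = 20
  60 - 37 = 23
  75 - 60 = 15
  88 - 75 = 13
  99 - 88 = 11


Delta encoded: [7, 10, 20, 23, 15, 13, 11]


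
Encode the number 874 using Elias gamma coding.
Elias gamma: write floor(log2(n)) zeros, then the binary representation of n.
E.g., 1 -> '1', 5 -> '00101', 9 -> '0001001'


num_bits = floor(log2(874)) + 1 = 10
leading_zeros = num_bits - 1 = 9
binary(874) = 1101101010

Elias gamma(874) = '000000000' + '1101101010' = 0000000001101101010 (19 bits)


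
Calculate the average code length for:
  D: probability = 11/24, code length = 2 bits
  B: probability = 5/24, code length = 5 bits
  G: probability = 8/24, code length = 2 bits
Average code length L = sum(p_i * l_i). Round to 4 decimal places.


Weighted contributions p_i * l_i:
  D: (11/24) * 2 = 22/24
  B: (5/24) * 5 = 25/24
  G: (8/24) * 2 = 16/24
Sum = (22 + 25 + 16)/24 = 63/24

L = 63/24 = 2.6250 bits/symbol


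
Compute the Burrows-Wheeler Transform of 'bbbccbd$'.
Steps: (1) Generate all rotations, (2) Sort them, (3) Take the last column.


Rotations (sorted):
  0: $bbbccbd -> last char: d
  1: bbbccbd$ -> last char: $
  2: bbccbd$b -> last char: b
  3: bccbd$bb -> last char: b
  4: bd$bbbcc -> last char: c
  5: cbd$bbbc -> last char: c
  6: ccbd$bbb -> last char: b
  7: d$bbbccb -> last char: b


BWT = d$bbccbb


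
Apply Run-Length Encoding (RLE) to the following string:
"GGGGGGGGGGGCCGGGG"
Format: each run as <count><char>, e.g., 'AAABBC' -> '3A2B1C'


Scanning runs left to right:
  i=0: run of 'G' x 11 -> '11G'
  i=11: run of 'C' x 2 -> '2C'
  i=13: run of 'G' x 4 -> '4G'

RLE = 11G2C4G


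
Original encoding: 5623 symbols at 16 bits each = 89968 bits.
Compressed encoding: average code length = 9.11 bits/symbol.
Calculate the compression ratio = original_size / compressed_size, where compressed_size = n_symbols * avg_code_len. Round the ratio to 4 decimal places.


original_size = n_symbols * orig_bits = 5623 * 16 = 89968 bits
compressed_size = n_symbols * avg_code_len = 5623 * 9.11 = 51225.53 bits
ratio = original_size / compressed_size = 89968 / 51225.53 = 1.7563

Compression ratio = 1.7563


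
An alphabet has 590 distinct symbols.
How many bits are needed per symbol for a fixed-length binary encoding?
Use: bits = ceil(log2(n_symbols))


log2(590) = 9.2046
Bracket: 2^9 = 512 < 590 <= 2^10 = 1024
So ceil(log2(590)) = 10

bits = ceil(log2(590)) = ceil(9.2046) = 10 bits


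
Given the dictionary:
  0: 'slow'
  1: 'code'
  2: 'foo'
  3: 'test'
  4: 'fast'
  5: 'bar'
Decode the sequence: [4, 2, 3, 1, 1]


Look up each index in the dictionary:
  4 -> 'fast'
  2 -> 'foo'
  3 -> 'test'
  1 -> 'code'
  1 -> 'code'

Decoded: "fast foo test code code"


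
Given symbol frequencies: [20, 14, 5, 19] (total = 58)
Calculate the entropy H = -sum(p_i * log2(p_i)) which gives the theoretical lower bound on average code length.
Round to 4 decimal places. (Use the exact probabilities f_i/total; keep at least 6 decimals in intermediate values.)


Per-symbol terms -p_i * log2(p_i) with p_i = f_i/58:
  p = 20/58 = 0.344828: log2(p) = -1.536053, -p*log2(p) = 0.529673
  p = 14/58 = 0.241379: log2(p) = -2.050626, -p*log2(p) = 0.494979
  p = 5/58 = 0.086207: log2(p) = -3.536053, -p*log2(p) = 0.304832
  p = 19/58 = 0.327586: log2(p) = -1.610053, -p*log2(p) = 0.527431
H = 0.529673 + 0.494979 + 0.304832 + 0.527431 = 1.856915

H = 1.8569 bits/symbol


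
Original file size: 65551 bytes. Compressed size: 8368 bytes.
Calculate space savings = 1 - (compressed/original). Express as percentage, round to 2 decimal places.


ratio = compressed/original = 8368/65551 = 0.127656
savings = 1 - ratio = 1 - 0.127656 = 0.872344
as a percentage: 0.872344 * 100 = 87.23%

Space savings = 1 - 8368/65551 = 87.23%


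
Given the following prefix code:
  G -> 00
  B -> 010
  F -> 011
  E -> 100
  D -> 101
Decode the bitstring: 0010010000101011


Decoding step by step:
Bits 00 -> G
Bits 100 -> E
Bits 100 -> E
Bits 00 -> G
Bits 101 -> D
Bits 011 -> F


Decoded message: GEEGDF


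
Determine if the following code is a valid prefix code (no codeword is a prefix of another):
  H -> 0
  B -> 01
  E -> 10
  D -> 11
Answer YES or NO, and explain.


Checking each pair (does one codeword prefix another?):
  H='0' vs B='01': prefix -- VIOLATION

NO -- this is NOT a valid prefix code. H (0) is a prefix of B (01).


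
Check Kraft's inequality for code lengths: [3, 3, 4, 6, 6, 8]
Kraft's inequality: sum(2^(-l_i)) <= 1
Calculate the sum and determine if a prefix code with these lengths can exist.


Sum = 2^(-3) + 2^(-3) + 2^(-4) + 2^(-6) + 2^(-6) + 2^(-8)
    = 0.125 + 0.125 + 0.0625 + 0.015625 + 0.015625 + 0.00390625
    = 89/256 = 0.34765625
Since 0.34765625 <= 1, Kraft's inequality IS satisfied.
A prefix code with these lengths CAN exist.

Kraft sum = 0.34765625. Satisfied.


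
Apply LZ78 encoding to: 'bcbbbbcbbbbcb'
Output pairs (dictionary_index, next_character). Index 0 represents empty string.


LZ78 encoding steps:
Dictionary: {0: ''}
Step 1: w='' (idx 0), next='b' -> output (0, 'b'), add 'b' as idx 1
Step 2: w='' (idx 0), next='c' -> output (0, 'c'), add 'c' as idx 2
Step 3: w='b' (idx 1), next='b' -> output (1, 'b'), add 'bb' as idx 3
Step 4: w='bb' (idx 3), next='c' -> output (3, 'c'), add 'bbc' as idx 4
Step 5: w='bb' (idx 3), next='b' -> output (3, 'b'), add 'bbb' as idx 5
Step 6: w='b' (idx 1), next='c' -> output (1, 'c'), add 'bc' as idx 6
Step 7: w='b' (idx 1), end of input -> output (1, '')


Encoded: [(0, 'b'), (0, 'c'), (1, 'b'), (3, 'c'), (3, 'b'), (1, 'c'), (1, '')]


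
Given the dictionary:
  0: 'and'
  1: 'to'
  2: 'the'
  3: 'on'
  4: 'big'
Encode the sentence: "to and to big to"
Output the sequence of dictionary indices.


Look up each word in the dictionary:
  'to' -> 1
  'and' -> 0
  'to' -> 1
  'big' -> 4
  'to' -> 1

Encoded: [1, 0, 1, 4, 1]


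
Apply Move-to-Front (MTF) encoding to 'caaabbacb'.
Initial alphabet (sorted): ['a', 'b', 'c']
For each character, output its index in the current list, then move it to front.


MTF encoding:
'c': index 2 in ['a', 'b', 'c'] -> ['c', 'a', 'b']
'a': index 1 in ['c', 'a', 'b'] -> ['a', 'c', 'b']
'a': index 0 in ['a', 'c', 'b'] -> ['a', 'c', 'b']
'a': index 0 in ['a', 'c', 'b'] -> ['a', 'c', 'b']
'b': index 2 in ['a', 'c', 'b'] -> ['b', 'a', 'c']
'b': index 0 in ['b', 'a', 'c'] -> ['b', 'a', 'c']
'a': index 1 in ['b', 'a', 'c'] -> ['a', 'b', 'c']
'c': index 2 in ['a', 'b', 'c'] -> ['c', 'a', 'b']
'b': index 2 in ['c', 'a', 'b'] -> ['b', 'c', 'a']


Output: [2, 1, 0, 0, 2, 0, 1, 2, 2]


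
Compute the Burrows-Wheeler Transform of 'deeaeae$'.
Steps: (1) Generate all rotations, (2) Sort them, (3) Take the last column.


Rotations (sorted):
  0: $deeaeae -> last char: e
  1: ae$deeae -> last char: e
  2: aeae$dee -> last char: e
  3: deeaeae$ -> last char: $
  4: e$deeaea -> last char: a
  5: eae$deea -> last char: a
  6: eaeae$de -> last char: e
  7: eeaeae$d -> last char: d


BWT = eee$aaed


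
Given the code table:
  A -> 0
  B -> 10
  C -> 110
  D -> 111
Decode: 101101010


Decoding:
10 -> B
110 -> C
10 -> B
10 -> B


Result: BCBB


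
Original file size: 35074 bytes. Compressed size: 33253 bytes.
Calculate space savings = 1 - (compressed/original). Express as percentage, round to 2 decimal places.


ratio = compressed/original = 33253/35074 = 0.948081
savings = 1 - ratio = 1 - 0.948081 = 0.051919
as a percentage: 0.051919 * 100 = 5.19%

Space savings = 1 - 33253/35074 = 5.19%


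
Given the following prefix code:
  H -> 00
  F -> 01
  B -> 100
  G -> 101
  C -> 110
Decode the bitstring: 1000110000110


Decoding step by step:
Bits 100 -> B
Bits 01 -> F
Bits 100 -> B
Bits 00 -> H
Bits 110 -> C


Decoded message: BFBHC


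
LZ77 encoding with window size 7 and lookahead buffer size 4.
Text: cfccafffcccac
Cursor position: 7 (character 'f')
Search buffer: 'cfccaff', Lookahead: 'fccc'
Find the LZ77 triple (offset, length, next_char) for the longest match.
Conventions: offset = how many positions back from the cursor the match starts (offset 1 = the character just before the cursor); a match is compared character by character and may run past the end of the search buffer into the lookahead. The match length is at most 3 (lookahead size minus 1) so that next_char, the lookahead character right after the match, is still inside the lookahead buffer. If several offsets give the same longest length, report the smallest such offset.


Try each offset into the search buffer:
  offset=1 (pos 6, char 'f'): match length 1
  offset=2 (pos 5, char 'f'): match length 1
  offset=3 (pos 4, char 'a'): match length 0
  offset=4 (pos 3, char 'c'): match length 0
  offset=5 (pos 2, char 'c'): match length 0
  offset=6 (pos 1, char 'f'): match length 3
  offset=7 (pos 0, char 'c'): match length 0
Longest match has length 3 at offset 6.
next_char = character at position 7 + 3 = 10 -> 'c'

Best match: offset=6, length=3 (matching 'fcc' starting at position 1)
LZ77 triple: (6, 3, 'c')


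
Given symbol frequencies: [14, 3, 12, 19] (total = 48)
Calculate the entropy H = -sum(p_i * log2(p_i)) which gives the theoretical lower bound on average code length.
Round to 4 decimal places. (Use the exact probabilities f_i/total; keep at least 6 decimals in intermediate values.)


Per-symbol terms -p_i * log2(p_i) with p_i = f_i/48:
  p = 14/48 = 0.291667: log2(p) = -1.777608, -p*log2(p) = 0.518469
  p = 3/48 = 0.062500: log2(p) = -4.000000, -p*log2(p) = 0.250000
  p = 12/48 = 0.250000: log2(p) = -2.000000, -p*log2(p) = 0.500000
  p = 19/48 = 0.395833: log2(p) = -1.337035, -p*log2(p) = 0.529243
H = 0.518469 + 0.250000 + 0.500000 + 0.529243 = 1.797712

H = 1.7977 bits/symbol


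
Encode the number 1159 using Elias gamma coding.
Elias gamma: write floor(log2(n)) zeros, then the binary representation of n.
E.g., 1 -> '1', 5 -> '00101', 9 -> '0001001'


num_bits = floor(log2(1159)) + 1 = 11
leading_zeros = num_bits - 1 = 10
binary(1159) = 10010000111

Elias gamma(1159) = '0000000000' + '10010000111' = 000000000010010000111 (21 bits)


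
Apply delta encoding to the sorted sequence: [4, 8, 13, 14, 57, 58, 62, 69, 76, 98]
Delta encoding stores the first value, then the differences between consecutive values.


First value: 4
Deltas:
  8 - 4 = 4
  13 - 8 = 5
  14 - 13 = 1
  57 - 14 = 43
  58 - 57 = 1
  62 - 58 = 4
  69 - 62 = 7
  76 - 69 = 7
  98 - 76 = 22


Delta encoded: [4, 4, 5, 1, 43, 1, 4, 7, 7, 22]


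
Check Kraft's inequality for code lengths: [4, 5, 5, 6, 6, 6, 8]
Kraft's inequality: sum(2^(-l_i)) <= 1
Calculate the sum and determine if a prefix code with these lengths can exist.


Sum = 2^(-4) + 2^(-5) + 2^(-5) + 2^(-6) + 2^(-6) + 2^(-6) + 2^(-8)
    = 0.0625 + 0.03125 + 0.03125 + 0.015625 + 0.015625 + 0.015625 + 0.00390625
    = 45/256 = 0.17578125
Since 0.17578125 <= 1, Kraft's inequality IS satisfied.
A prefix code with these lengths CAN exist.

Kraft sum = 0.17578125. Satisfied.


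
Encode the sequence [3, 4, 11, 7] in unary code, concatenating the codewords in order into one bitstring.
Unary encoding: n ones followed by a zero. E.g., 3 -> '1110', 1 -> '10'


Encode each number as n ones followed by a terminating 0:
  3 -> 1110 (4 bits)
  4 -> 11110 (5 bits)
  11 -> 111111111110 (12 bits)
  7 -> 11111110 (8 bits)
Total length = 4 + 5 + 12 + 8 = 29 bits.

Unary([3, 4, 11, 7]) = 11101111011111111111011111110 (29 bits)


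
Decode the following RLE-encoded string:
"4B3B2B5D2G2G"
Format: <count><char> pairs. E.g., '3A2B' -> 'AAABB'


Expanding each <count><char> pair:
  4B -> 'BBBB'
  3B -> 'BBB'
  2B -> 'BB'
  5D -> 'DDDDD'
  2G -> 'GG'
  2G -> 'GG'

Decoded = BBBBBBBBBDDDDDGGGG


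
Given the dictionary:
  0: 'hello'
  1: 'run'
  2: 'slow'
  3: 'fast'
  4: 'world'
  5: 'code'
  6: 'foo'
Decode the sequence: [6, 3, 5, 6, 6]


Look up each index in the dictionary:
  6 -> 'foo'
  3 -> 'fast'
  5 -> 'code'
  6 -> 'foo'
  6 -> 'foo'

Decoded: "foo fast code foo foo"


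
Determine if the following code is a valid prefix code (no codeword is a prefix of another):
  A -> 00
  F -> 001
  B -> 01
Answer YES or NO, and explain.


Checking each pair (does one codeword prefix another?):
  A='00' vs F='001': prefix -- VIOLATION

NO -- this is NOT a valid prefix code. A (00) is a prefix of F (001).


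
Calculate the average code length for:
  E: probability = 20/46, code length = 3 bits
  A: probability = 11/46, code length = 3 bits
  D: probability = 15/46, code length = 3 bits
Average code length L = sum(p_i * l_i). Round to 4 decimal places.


Weighted contributions p_i * l_i:
  E: (20/46) * 3 = 60/46
  A: (11/46) * 3 = 33/46
  D: (15/46) * 3 = 45/46
Sum = (60 + 33 + 45)/46 = 138/46

L = 138/46 = 3.0000 bits/symbol


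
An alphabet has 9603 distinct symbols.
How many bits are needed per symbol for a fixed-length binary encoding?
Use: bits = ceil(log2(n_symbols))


log2(9603) = 13.2293
Bracket: 2^13 = 8192 < 9603 <= 2^14 = 16384
So ceil(log2(9603)) = 14

bits = ceil(log2(9603)) = ceil(13.2293) = 14 bits


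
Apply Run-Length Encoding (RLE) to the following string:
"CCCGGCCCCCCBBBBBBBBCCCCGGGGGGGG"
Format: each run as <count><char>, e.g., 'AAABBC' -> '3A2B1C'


Scanning runs left to right:
  i=0: run of 'C' x 3 -> '3C'
  i=3: run of 'G' x 2 -> '2G'
  i=5: run of 'C' x 6 -> '6C'
  i=11: run of 'B' x 8 -> '8B'
  i=19: run of 'C' x 4 -> '4C'
  i=23: run of 'G' x 8 -> '8G'

RLE = 3C2G6C8B4C8G


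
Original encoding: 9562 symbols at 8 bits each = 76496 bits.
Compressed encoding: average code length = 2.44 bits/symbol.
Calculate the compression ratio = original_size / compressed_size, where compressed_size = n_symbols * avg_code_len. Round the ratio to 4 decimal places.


original_size = n_symbols * orig_bits = 9562 * 8 = 76496 bits
compressed_size = n_symbols * avg_code_len = 9562 * 2.44 = 23331.28 bits
ratio = original_size / compressed_size = 76496 / 23331.28 = 3.2787

Compression ratio = 3.2787


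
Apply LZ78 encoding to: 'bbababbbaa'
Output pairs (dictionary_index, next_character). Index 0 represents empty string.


LZ78 encoding steps:
Dictionary: {0: ''}
Step 1: w='' (idx 0), next='b' -> output (0, 'b'), add 'b' as idx 1
Step 2: w='b' (idx 1), next='a' -> output (1, 'a'), add 'ba' as idx 2
Step 3: w='ba' (idx 2), next='b' -> output (2, 'b'), add 'bab' as idx 3
Step 4: w='b' (idx 1), next='b' -> output (1, 'b'), add 'bb' as idx 4
Step 5: w='' (idx 0), next='a' -> output (0, 'a'), add 'a' as idx 5
Step 6: w='a' (idx 5), end of input -> output (5, '')


Encoded: [(0, 'b'), (1, 'a'), (2, 'b'), (1, 'b'), (0, 'a'), (5, '')]


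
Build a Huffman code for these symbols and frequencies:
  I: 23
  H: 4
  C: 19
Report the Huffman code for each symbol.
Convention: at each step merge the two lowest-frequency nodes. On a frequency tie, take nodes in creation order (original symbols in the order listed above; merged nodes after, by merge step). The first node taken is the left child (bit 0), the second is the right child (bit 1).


Huffman tree construction:
Step 1: Merge H(4) + C(19) = 23
Step 2: Merge I(23) + (H+C)(23) = 46
Read each symbol's code off the tree from the root (left child = 0, right child = 1).

Codes:
  I: 0 (length 1)
  H: 10 (length 2)
  C: 11 (length 2)
Average code length: 69/46 = 1.5000 bits/symbol


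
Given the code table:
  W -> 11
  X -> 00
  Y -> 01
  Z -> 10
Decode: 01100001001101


Decoding:
01 -> Y
10 -> Z
00 -> X
01 -> Y
00 -> X
11 -> W
01 -> Y


Result: YZXYXWY


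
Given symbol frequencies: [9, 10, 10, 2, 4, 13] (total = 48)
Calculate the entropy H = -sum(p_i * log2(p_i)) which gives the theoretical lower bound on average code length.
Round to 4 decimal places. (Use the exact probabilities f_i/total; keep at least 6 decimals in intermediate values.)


Per-symbol terms -p_i * log2(p_i) with p_i = f_i/48:
  p = 9/48 = 0.187500: log2(p) = -2.415037, -p*log2(p) = 0.452820
  p = 10/48 = 0.208333: log2(p) = -2.263034, -p*log2(p) = 0.471466
  p = 10/48 = 0.208333: log2(p) = -2.263034, -p*log2(p) = 0.471466
  p = 2/48 = 0.041667: log2(p) = -4.584963, -p*log2(p) = 0.191040
  p = 4/48 = 0.083333: log2(p) = -3.584963, -p*log2(p) = 0.298747
  p = 13/48 = 0.270833: log2(p) = -1.884523, -p*log2(p) = 0.510392
H = 0.452820 + 0.471466 + 0.471466 + 0.191040 + 0.298747 + 0.510392 = 2.395931

H = 2.3959 bits/symbol


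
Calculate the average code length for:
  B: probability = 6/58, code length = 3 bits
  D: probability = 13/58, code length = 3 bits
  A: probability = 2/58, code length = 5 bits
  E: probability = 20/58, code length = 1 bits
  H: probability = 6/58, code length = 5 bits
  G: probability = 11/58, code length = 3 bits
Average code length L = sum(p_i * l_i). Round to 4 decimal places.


Weighted contributions p_i * l_i:
  B: (6/58) * 3 = 18/58
  D: (13/58) * 3 = 39/58
  A: (2/58) * 5 = 10/58
  E: (20/58) * 1 = 20/58
  H: (6/58) * 5 = 30/58
  G: (11/58) * 3 = 33/58
Sum = (18 + 39 + 10 + 20 + 30 + 33)/58 = 150/58

L = 150/58 = 2.5862 bits/symbol


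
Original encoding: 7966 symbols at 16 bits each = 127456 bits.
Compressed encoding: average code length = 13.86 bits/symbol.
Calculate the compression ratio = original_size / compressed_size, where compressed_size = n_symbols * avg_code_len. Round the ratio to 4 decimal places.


original_size = n_symbols * orig_bits = 7966 * 16 = 127456 bits
compressed_size = n_symbols * avg_code_len = 7966 * 13.86 = 110408.76 bits
ratio = original_size / compressed_size = 127456 / 110408.76 = 1.1544

Compression ratio = 1.1544


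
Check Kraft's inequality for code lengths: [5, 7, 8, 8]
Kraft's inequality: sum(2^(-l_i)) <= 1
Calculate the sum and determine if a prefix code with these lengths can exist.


Sum = 2^(-5) + 2^(-7) + 2^(-8) + 2^(-8)
    = 0.03125 + 0.0078125 + 0.00390625 + 0.00390625
    = 12/256 = 0.046875
Since 0.046875 <= 1, Kraft's inequality IS satisfied.
A prefix code with these lengths CAN exist.

Kraft sum = 0.046875. Satisfied.


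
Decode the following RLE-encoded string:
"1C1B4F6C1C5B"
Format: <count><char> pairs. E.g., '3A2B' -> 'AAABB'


Expanding each <count><char> pair:
  1C -> 'C'
  1B -> 'B'
  4F -> 'FFFF'
  6C -> 'CCCCCC'
  1C -> 'C'
  5B -> 'BBBBB'

Decoded = CBFFFFCCCCCCCBBBBB


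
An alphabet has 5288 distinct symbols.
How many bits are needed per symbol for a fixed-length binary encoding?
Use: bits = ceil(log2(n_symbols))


log2(5288) = 12.3685
Bracket: 2^12 = 4096 < 5288 <= 2^13 = 8192
So ceil(log2(5288)) = 13

bits = ceil(log2(5288)) = ceil(12.3685) = 13 bits


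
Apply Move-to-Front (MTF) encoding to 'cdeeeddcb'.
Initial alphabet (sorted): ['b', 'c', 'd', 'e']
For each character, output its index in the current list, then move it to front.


MTF encoding:
'c': index 1 in ['b', 'c', 'd', 'e'] -> ['c', 'b', 'd', 'e']
'd': index 2 in ['c', 'b', 'd', 'e'] -> ['d', 'c', 'b', 'e']
'e': index 3 in ['d', 'c', 'b', 'e'] -> ['e', 'd', 'c', 'b']
'e': index 0 in ['e', 'd', 'c', 'b'] -> ['e', 'd', 'c', 'b']
'e': index 0 in ['e', 'd', 'c', 'b'] -> ['e', 'd', 'c', 'b']
'd': index 1 in ['e', 'd', 'c', 'b'] -> ['d', 'e', 'c', 'b']
'd': index 0 in ['d', 'e', 'c', 'b'] -> ['d', 'e', 'c', 'b']
'c': index 2 in ['d', 'e', 'c', 'b'] -> ['c', 'd', 'e', 'b']
'b': index 3 in ['c', 'd', 'e', 'b'] -> ['b', 'c', 'd', 'e']


Output: [1, 2, 3, 0, 0, 1, 0, 2, 3]


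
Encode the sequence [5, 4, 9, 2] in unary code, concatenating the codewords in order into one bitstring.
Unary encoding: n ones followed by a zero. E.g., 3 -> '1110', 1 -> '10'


Encode each number as n ones followed by a terminating 0:
  5 -> 111110 (6 bits)
  4 -> 11110 (5 bits)
  9 -> 1111111110 (10 bits)
  2 -> 110 (3 bits)
Total length = 6 + 5 + 10 + 3 = 24 bits.

Unary([5, 4, 9, 2]) = 111110111101111111110110 (24 bits)


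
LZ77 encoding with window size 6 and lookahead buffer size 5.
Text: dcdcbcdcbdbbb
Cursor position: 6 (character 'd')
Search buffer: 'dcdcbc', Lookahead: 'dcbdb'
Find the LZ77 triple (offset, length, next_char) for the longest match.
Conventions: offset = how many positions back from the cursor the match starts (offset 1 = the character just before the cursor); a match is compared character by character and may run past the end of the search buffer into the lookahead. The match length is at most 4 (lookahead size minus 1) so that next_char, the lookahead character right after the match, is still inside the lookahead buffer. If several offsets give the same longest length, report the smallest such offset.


Try each offset into the search buffer:
  offset=1 (pos 5, char 'c'): match length 0
  offset=2 (pos 4, char 'b'): match length 0
  offset=3 (pos 3, char 'c'): match length 0
  offset=4 (pos 2, char 'd'): match length 3
  offset=5 (pos 1, char 'c'): match length 0
  offset=6 (pos 0, char 'd'): match length 2
Longest match has length 3 at offset 4.
next_char = character at position 6 + 3 = 9 -> 'd'

Best match: offset=4, length=3 (matching 'dcb' starting at position 2)
LZ77 triple: (4, 3, 'd')


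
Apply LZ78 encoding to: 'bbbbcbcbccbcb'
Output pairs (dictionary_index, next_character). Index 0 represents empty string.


LZ78 encoding steps:
Dictionary: {0: ''}
Step 1: w='' (idx 0), next='b' -> output (0, 'b'), add 'b' as idx 1
Step 2: w='b' (idx 1), next='b' -> output (1, 'b'), add 'bb' as idx 2
Step 3: w='b' (idx 1), next='c' -> output (1, 'c'), add 'bc' as idx 3
Step 4: w='bc' (idx 3), next='b' -> output (3, 'b'), add 'bcb' as idx 4
Step 5: w='' (idx 0), next='c' -> output (0, 'c'), add 'c' as idx 5
Step 6: w='c' (idx 5), next='b' -> output (5, 'b'), add 'cb' as idx 6
Step 7: w='cb' (idx 6), end of input -> output (6, '')


Encoded: [(0, 'b'), (1, 'b'), (1, 'c'), (3, 'b'), (0, 'c'), (5, 'b'), (6, '')]


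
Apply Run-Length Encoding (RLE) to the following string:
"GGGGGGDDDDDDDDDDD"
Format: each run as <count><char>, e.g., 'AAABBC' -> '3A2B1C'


Scanning runs left to right:
  i=0: run of 'G' x 6 -> '6G'
  i=6: run of 'D' x 11 -> '11D'

RLE = 6G11D


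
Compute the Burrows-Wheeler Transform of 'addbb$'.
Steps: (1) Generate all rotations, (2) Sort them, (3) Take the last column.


Rotations (sorted):
  0: $addbb -> last char: b
  1: addbb$ -> last char: $
  2: b$addb -> last char: b
  3: bb$add -> last char: d
  4: dbb$ad -> last char: d
  5: ddbb$a -> last char: a


BWT = b$bdda


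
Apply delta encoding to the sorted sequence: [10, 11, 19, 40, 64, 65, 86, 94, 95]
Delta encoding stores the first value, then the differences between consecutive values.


First value: 10
Deltas:
  11 - 10 = 1
  19 - 11 = 8
  40 - 19 = 21
  64 - 40 = 24
  65 - 64 = 1
  86 - 65 = 21
  94 - 86 = 8
  95 - 94 = 1


Delta encoded: [10, 1, 8, 21, 24, 1, 21, 8, 1]


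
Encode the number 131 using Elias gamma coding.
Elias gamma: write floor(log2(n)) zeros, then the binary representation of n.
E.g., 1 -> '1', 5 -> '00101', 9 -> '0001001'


num_bits = floor(log2(131)) + 1 = 8
leading_zeros = num_bits - 1 = 7
binary(131) = 10000011

Elias gamma(131) = '0000000' + '10000011' = 000000010000011 (15 bits)


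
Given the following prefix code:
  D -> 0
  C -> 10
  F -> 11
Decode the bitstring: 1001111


Decoding step by step:
Bits 10 -> C
Bits 0 -> D
Bits 11 -> F
Bits 11 -> F


Decoded message: CDFF


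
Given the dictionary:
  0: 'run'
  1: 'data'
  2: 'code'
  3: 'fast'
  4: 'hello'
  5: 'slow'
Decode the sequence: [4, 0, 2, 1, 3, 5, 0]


Look up each index in the dictionary:
  4 -> 'hello'
  0 -> 'run'
  2 -> 'code'
  1 -> 'data'
  3 -> 'fast'
  5 -> 'slow'
  0 -> 'run'

Decoded: "hello run code data fast slow run"


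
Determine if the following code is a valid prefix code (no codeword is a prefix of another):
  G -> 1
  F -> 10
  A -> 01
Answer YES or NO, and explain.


Checking each pair (does one codeword prefix another?):
  G='1' vs F='10': prefix -- VIOLATION

NO -- this is NOT a valid prefix code. G (1) is a prefix of F (10).


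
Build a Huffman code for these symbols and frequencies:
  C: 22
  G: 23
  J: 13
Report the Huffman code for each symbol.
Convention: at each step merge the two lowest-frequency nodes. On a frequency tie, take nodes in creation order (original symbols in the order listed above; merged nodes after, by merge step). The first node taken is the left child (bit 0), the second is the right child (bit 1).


Huffman tree construction:
Step 1: Merge J(13) + C(22) = 35
Step 2: Merge G(23) + (J+C)(35) = 58
Read each symbol's code off the tree from the root (left child = 0, right child = 1).

Codes:
  C: 11 (length 2)
  G: 0 (length 1)
  J: 10 (length 2)
Average code length: 93/58 = 1.6034 bits/symbol
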